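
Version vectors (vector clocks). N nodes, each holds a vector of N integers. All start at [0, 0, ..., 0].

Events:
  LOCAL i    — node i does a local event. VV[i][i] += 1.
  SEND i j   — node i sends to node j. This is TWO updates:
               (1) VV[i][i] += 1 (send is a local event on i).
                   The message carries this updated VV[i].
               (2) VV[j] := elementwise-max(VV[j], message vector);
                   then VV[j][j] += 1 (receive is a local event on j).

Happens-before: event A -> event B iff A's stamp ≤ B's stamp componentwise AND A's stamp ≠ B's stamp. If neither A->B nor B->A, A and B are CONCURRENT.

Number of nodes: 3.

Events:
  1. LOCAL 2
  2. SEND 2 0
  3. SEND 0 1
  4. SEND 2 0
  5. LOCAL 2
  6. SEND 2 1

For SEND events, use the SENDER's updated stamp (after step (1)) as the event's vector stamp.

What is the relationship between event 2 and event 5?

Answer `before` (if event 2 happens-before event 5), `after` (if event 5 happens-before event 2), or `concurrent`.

Initial: VV[0]=[0, 0, 0]
Initial: VV[1]=[0, 0, 0]
Initial: VV[2]=[0, 0, 0]
Event 1: LOCAL 2: VV[2][2]++ -> VV[2]=[0, 0, 1]
Event 2: SEND 2->0: VV[2][2]++ -> VV[2]=[0, 0, 2], msg_vec=[0, 0, 2]; VV[0]=max(VV[0],msg_vec) then VV[0][0]++ -> VV[0]=[1, 0, 2]
Event 3: SEND 0->1: VV[0][0]++ -> VV[0]=[2, 0, 2], msg_vec=[2, 0, 2]; VV[1]=max(VV[1],msg_vec) then VV[1][1]++ -> VV[1]=[2, 1, 2]
Event 4: SEND 2->0: VV[2][2]++ -> VV[2]=[0, 0, 3], msg_vec=[0, 0, 3]; VV[0]=max(VV[0],msg_vec) then VV[0][0]++ -> VV[0]=[3, 0, 3]
Event 5: LOCAL 2: VV[2][2]++ -> VV[2]=[0, 0, 4]
Event 6: SEND 2->1: VV[2][2]++ -> VV[2]=[0, 0, 5], msg_vec=[0, 0, 5]; VV[1]=max(VV[1],msg_vec) then VV[1][1]++ -> VV[1]=[2, 2, 5]
Event 2 stamp: [0, 0, 2]
Event 5 stamp: [0, 0, 4]
[0, 0, 2] <= [0, 0, 4]? True
[0, 0, 4] <= [0, 0, 2]? False
Relation: before

Answer: before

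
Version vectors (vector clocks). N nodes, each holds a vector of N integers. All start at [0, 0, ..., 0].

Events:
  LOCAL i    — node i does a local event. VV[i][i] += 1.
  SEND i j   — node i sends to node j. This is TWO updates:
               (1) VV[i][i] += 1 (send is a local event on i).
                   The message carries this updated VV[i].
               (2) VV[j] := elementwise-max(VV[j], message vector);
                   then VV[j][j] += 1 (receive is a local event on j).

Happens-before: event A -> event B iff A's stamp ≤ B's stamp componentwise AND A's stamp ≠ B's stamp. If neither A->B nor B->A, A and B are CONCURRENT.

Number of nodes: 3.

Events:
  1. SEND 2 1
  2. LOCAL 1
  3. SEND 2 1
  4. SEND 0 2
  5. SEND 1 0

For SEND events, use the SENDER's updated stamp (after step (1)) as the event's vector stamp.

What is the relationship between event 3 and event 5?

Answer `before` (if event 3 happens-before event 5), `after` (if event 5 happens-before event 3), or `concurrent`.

Initial: VV[0]=[0, 0, 0]
Initial: VV[1]=[0, 0, 0]
Initial: VV[2]=[0, 0, 0]
Event 1: SEND 2->1: VV[2][2]++ -> VV[2]=[0, 0, 1], msg_vec=[0, 0, 1]; VV[1]=max(VV[1],msg_vec) then VV[1][1]++ -> VV[1]=[0, 1, 1]
Event 2: LOCAL 1: VV[1][1]++ -> VV[1]=[0, 2, 1]
Event 3: SEND 2->1: VV[2][2]++ -> VV[2]=[0, 0, 2], msg_vec=[0, 0, 2]; VV[1]=max(VV[1],msg_vec) then VV[1][1]++ -> VV[1]=[0, 3, 2]
Event 4: SEND 0->2: VV[0][0]++ -> VV[0]=[1, 0, 0], msg_vec=[1, 0, 0]; VV[2]=max(VV[2],msg_vec) then VV[2][2]++ -> VV[2]=[1, 0, 3]
Event 5: SEND 1->0: VV[1][1]++ -> VV[1]=[0, 4, 2], msg_vec=[0, 4, 2]; VV[0]=max(VV[0],msg_vec) then VV[0][0]++ -> VV[0]=[2, 4, 2]
Event 3 stamp: [0, 0, 2]
Event 5 stamp: [0, 4, 2]
[0, 0, 2] <= [0, 4, 2]? True
[0, 4, 2] <= [0, 0, 2]? False
Relation: before

Answer: before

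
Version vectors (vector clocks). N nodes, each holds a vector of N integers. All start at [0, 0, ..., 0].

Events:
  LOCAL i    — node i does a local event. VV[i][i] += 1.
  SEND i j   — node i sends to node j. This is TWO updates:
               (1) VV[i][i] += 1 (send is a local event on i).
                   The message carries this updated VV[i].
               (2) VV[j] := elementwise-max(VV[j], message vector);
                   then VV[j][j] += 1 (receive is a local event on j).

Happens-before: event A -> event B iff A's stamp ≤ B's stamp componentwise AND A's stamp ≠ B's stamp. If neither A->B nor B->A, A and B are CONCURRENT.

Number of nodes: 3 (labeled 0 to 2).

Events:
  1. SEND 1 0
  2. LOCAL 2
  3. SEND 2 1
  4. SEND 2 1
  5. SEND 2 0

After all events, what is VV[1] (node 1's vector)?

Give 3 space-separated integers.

Initial: VV[0]=[0, 0, 0]
Initial: VV[1]=[0, 0, 0]
Initial: VV[2]=[0, 0, 0]
Event 1: SEND 1->0: VV[1][1]++ -> VV[1]=[0, 1, 0], msg_vec=[0, 1, 0]; VV[0]=max(VV[0],msg_vec) then VV[0][0]++ -> VV[0]=[1, 1, 0]
Event 2: LOCAL 2: VV[2][2]++ -> VV[2]=[0, 0, 1]
Event 3: SEND 2->1: VV[2][2]++ -> VV[2]=[0, 0, 2], msg_vec=[0, 0, 2]; VV[1]=max(VV[1],msg_vec) then VV[1][1]++ -> VV[1]=[0, 2, 2]
Event 4: SEND 2->1: VV[2][2]++ -> VV[2]=[0, 0, 3], msg_vec=[0, 0, 3]; VV[1]=max(VV[1],msg_vec) then VV[1][1]++ -> VV[1]=[0, 3, 3]
Event 5: SEND 2->0: VV[2][2]++ -> VV[2]=[0, 0, 4], msg_vec=[0, 0, 4]; VV[0]=max(VV[0],msg_vec) then VV[0][0]++ -> VV[0]=[2, 1, 4]
Final vectors: VV[0]=[2, 1, 4]; VV[1]=[0, 3, 3]; VV[2]=[0, 0, 4]

Answer: 0 3 3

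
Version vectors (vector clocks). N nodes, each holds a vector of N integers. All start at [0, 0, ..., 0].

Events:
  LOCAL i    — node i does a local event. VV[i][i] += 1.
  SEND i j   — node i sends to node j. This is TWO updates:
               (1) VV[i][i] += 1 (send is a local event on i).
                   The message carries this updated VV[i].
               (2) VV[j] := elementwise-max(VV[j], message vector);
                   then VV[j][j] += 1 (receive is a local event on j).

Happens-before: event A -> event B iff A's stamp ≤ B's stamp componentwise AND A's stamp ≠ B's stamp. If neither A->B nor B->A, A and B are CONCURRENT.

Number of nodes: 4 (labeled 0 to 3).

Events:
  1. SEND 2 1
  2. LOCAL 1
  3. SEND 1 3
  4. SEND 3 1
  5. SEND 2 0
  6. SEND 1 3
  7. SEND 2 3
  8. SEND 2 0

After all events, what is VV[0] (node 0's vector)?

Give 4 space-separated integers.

Initial: VV[0]=[0, 0, 0, 0]
Initial: VV[1]=[0, 0, 0, 0]
Initial: VV[2]=[0, 0, 0, 0]
Initial: VV[3]=[0, 0, 0, 0]
Event 1: SEND 2->1: VV[2][2]++ -> VV[2]=[0, 0, 1, 0], msg_vec=[0, 0, 1, 0]; VV[1]=max(VV[1],msg_vec) then VV[1][1]++ -> VV[1]=[0, 1, 1, 0]
Event 2: LOCAL 1: VV[1][1]++ -> VV[1]=[0, 2, 1, 0]
Event 3: SEND 1->3: VV[1][1]++ -> VV[1]=[0, 3, 1, 0], msg_vec=[0, 3, 1, 0]; VV[3]=max(VV[3],msg_vec) then VV[3][3]++ -> VV[3]=[0, 3, 1, 1]
Event 4: SEND 3->1: VV[3][3]++ -> VV[3]=[0, 3, 1, 2], msg_vec=[0, 3, 1, 2]; VV[1]=max(VV[1],msg_vec) then VV[1][1]++ -> VV[1]=[0, 4, 1, 2]
Event 5: SEND 2->0: VV[2][2]++ -> VV[2]=[0, 0, 2, 0], msg_vec=[0, 0, 2, 0]; VV[0]=max(VV[0],msg_vec) then VV[0][0]++ -> VV[0]=[1, 0, 2, 0]
Event 6: SEND 1->3: VV[1][1]++ -> VV[1]=[0, 5, 1, 2], msg_vec=[0, 5, 1, 2]; VV[3]=max(VV[3],msg_vec) then VV[3][3]++ -> VV[3]=[0, 5, 1, 3]
Event 7: SEND 2->3: VV[2][2]++ -> VV[2]=[0, 0, 3, 0], msg_vec=[0, 0, 3, 0]; VV[3]=max(VV[3],msg_vec) then VV[3][3]++ -> VV[3]=[0, 5, 3, 4]
Event 8: SEND 2->0: VV[2][2]++ -> VV[2]=[0, 0, 4, 0], msg_vec=[0, 0, 4, 0]; VV[0]=max(VV[0],msg_vec) then VV[0][0]++ -> VV[0]=[2, 0, 4, 0]
Final vectors: VV[0]=[2, 0, 4, 0]; VV[1]=[0, 5, 1, 2]; VV[2]=[0, 0, 4, 0]; VV[3]=[0, 5, 3, 4]

Answer: 2 0 4 0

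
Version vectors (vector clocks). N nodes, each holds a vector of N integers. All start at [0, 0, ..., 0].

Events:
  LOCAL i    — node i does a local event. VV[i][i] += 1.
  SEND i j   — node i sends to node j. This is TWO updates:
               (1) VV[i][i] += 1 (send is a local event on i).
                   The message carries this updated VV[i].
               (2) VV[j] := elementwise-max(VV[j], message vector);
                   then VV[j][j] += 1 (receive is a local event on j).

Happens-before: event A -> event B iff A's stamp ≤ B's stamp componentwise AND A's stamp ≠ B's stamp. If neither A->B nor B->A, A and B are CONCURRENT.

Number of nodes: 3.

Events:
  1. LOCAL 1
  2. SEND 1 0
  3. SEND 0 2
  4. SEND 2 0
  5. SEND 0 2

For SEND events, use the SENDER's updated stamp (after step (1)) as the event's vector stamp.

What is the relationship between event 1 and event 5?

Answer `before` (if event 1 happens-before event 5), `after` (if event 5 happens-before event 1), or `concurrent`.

Initial: VV[0]=[0, 0, 0]
Initial: VV[1]=[0, 0, 0]
Initial: VV[2]=[0, 0, 0]
Event 1: LOCAL 1: VV[1][1]++ -> VV[1]=[0, 1, 0]
Event 2: SEND 1->0: VV[1][1]++ -> VV[1]=[0, 2, 0], msg_vec=[0, 2, 0]; VV[0]=max(VV[0],msg_vec) then VV[0][0]++ -> VV[0]=[1, 2, 0]
Event 3: SEND 0->2: VV[0][0]++ -> VV[0]=[2, 2, 0], msg_vec=[2, 2, 0]; VV[2]=max(VV[2],msg_vec) then VV[2][2]++ -> VV[2]=[2, 2, 1]
Event 4: SEND 2->0: VV[2][2]++ -> VV[2]=[2, 2, 2], msg_vec=[2, 2, 2]; VV[0]=max(VV[0],msg_vec) then VV[0][0]++ -> VV[0]=[3, 2, 2]
Event 5: SEND 0->2: VV[0][0]++ -> VV[0]=[4, 2, 2], msg_vec=[4, 2, 2]; VV[2]=max(VV[2],msg_vec) then VV[2][2]++ -> VV[2]=[4, 2, 3]
Event 1 stamp: [0, 1, 0]
Event 5 stamp: [4, 2, 2]
[0, 1, 0] <= [4, 2, 2]? True
[4, 2, 2] <= [0, 1, 0]? False
Relation: before

Answer: before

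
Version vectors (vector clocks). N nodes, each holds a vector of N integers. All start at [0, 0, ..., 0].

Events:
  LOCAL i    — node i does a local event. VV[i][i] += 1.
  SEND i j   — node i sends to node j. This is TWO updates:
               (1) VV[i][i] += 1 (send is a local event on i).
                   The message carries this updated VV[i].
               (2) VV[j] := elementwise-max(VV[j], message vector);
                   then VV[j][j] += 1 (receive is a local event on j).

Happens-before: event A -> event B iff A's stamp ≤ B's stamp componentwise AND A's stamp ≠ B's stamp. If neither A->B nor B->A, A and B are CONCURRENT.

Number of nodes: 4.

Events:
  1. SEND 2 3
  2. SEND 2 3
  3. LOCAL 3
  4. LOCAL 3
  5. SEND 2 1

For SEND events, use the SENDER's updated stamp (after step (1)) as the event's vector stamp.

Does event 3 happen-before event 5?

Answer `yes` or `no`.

Initial: VV[0]=[0, 0, 0, 0]
Initial: VV[1]=[0, 0, 0, 0]
Initial: VV[2]=[0, 0, 0, 0]
Initial: VV[3]=[0, 0, 0, 0]
Event 1: SEND 2->3: VV[2][2]++ -> VV[2]=[0, 0, 1, 0], msg_vec=[0, 0, 1, 0]; VV[3]=max(VV[3],msg_vec) then VV[3][3]++ -> VV[3]=[0, 0, 1, 1]
Event 2: SEND 2->3: VV[2][2]++ -> VV[2]=[0, 0, 2, 0], msg_vec=[0, 0, 2, 0]; VV[3]=max(VV[3],msg_vec) then VV[3][3]++ -> VV[3]=[0, 0, 2, 2]
Event 3: LOCAL 3: VV[3][3]++ -> VV[3]=[0, 0, 2, 3]
Event 4: LOCAL 3: VV[3][3]++ -> VV[3]=[0, 0, 2, 4]
Event 5: SEND 2->1: VV[2][2]++ -> VV[2]=[0, 0, 3, 0], msg_vec=[0, 0, 3, 0]; VV[1]=max(VV[1],msg_vec) then VV[1][1]++ -> VV[1]=[0, 1, 3, 0]
Event 3 stamp: [0, 0, 2, 3]
Event 5 stamp: [0, 0, 3, 0]
[0, 0, 2, 3] <= [0, 0, 3, 0]? False. Equal? False. Happens-before: False

Answer: no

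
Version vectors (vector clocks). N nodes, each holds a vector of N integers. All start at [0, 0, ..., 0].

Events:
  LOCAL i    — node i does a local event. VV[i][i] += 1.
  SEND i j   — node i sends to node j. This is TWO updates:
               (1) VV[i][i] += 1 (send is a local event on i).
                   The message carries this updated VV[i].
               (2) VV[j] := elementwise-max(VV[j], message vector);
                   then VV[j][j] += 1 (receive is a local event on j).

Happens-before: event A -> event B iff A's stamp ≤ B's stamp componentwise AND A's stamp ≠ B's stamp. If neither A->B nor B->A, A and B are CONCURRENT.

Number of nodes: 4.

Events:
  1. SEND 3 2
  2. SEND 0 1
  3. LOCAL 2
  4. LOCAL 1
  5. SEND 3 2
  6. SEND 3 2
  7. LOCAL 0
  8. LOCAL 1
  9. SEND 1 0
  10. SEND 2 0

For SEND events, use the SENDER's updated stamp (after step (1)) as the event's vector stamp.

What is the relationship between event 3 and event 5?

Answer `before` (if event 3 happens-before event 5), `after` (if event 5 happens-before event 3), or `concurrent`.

Initial: VV[0]=[0, 0, 0, 0]
Initial: VV[1]=[0, 0, 0, 0]
Initial: VV[2]=[0, 0, 0, 0]
Initial: VV[3]=[0, 0, 0, 0]
Event 1: SEND 3->2: VV[3][3]++ -> VV[3]=[0, 0, 0, 1], msg_vec=[0, 0, 0, 1]; VV[2]=max(VV[2],msg_vec) then VV[2][2]++ -> VV[2]=[0, 0, 1, 1]
Event 2: SEND 0->1: VV[0][0]++ -> VV[0]=[1, 0, 0, 0], msg_vec=[1, 0, 0, 0]; VV[1]=max(VV[1],msg_vec) then VV[1][1]++ -> VV[1]=[1, 1, 0, 0]
Event 3: LOCAL 2: VV[2][2]++ -> VV[2]=[0, 0, 2, 1]
Event 4: LOCAL 1: VV[1][1]++ -> VV[1]=[1, 2, 0, 0]
Event 5: SEND 3->2: VV[3][3]++ -> VV[3]=[0, 0, 0, 2], msg_vec=[0, 0, 0, 2]; VV[2]=max(VV[2],msg_vec) then VV[2][2]++ -> VV[2]=[0, 0, 3, 2]
Event 6: SEND 3->2: VV[3][3]++ -> VV[3]=[0, 0, 0, 3], msg_vec=[0, 0, 0, 3]; VV[2]=max(VV[2],msg_vec) then VV[2][2]++ -> VV[2]=[0, 0, 4, 3]
Event 7: LOCAL 0: VV[0][0]++ -> VV[0]=[2, 0, 0, 0]
Event 8: LOCAL 1: VV[1][1]++ -> VV[1]=[1, 3, 0, 0]
Event 9: SEND 1->0: VV[1][1]++ -> VV[1]=[1, 4, 0, 0], msg_vec=[1, 4, 0, 0]; VV[0]=max(VV[0],msg_vec) then VV[0][0]++ -> VV[0]=[3, 4, 0, 0]
Event 10: SEND 2->0: VV[2][2]++ -> VV[2]=[0, 0, 5, 3], msg_vec=[0, 0, 5, 3]; VV[0]=max(VV[0],msg_vec) then VV[0][0]++ -> VV[0]=[4, 4, 5, 3]
Event 3 stamp: [0, 0, 2, 1]
Event 5 stamp: [0, 0, 0, 2]
[0, 0, 2, 1] <= [0, 0, 0, 2]? False
[0, 0, 0, 2] <= [0, 0, 2, 1]? False
Relation: concurrent

Answer: concurrent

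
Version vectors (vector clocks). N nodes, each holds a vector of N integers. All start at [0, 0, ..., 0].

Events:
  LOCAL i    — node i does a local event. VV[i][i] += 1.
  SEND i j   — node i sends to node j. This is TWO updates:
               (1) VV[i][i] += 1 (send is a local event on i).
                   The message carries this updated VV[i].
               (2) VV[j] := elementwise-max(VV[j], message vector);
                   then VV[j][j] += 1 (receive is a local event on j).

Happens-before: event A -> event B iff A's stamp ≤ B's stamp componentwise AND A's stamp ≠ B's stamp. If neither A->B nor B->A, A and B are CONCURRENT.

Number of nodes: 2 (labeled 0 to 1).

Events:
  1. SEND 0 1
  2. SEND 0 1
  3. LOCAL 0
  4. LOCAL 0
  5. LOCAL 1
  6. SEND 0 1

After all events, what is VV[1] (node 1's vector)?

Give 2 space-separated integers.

Answer: 5 4

Derivation:
Initial: VV[0]=[0, 0]
Initial: VV[1]=[0, 0]
Event 1: SEND 0->1: VV[0][0]++ -> VV[0]=[1, 0], msg_vec=[1, 0]; VV[1]=max(VV[1],msg_vec) then VV[1][1]++ -> VV[1]=[1, 1]
Event 2: SEND 0->1: VV[0][0]++ -> VV[0]=[2, 0], msg_vec=[2, 0]; VV[1]=max(VV[1],msg_vec) then VV[1][1]++ -> VV[1]=[2, 2]
Event 3: LOCAL 0: VV[0][0]++ -> VV[0]=[3, 0]
Event 4: LOCAL 0: VV[0][0]++ -> VV[0]=[4, 0]
Event 5: LOCAL 1: VV[1][1]++ -> VV[1]=[2, 3]
Event 6: SEND 0->1: VV[0][0]++ -> VV[0]=[5, 0], msg_vec=[5, 0]; VV[1]=max(VV[1],msg_vec) then VV[1][1]++ -> VV[1]=[5, 4]
Final vectors: VV[0]=[5, 0]; VV[1]=[5, 4]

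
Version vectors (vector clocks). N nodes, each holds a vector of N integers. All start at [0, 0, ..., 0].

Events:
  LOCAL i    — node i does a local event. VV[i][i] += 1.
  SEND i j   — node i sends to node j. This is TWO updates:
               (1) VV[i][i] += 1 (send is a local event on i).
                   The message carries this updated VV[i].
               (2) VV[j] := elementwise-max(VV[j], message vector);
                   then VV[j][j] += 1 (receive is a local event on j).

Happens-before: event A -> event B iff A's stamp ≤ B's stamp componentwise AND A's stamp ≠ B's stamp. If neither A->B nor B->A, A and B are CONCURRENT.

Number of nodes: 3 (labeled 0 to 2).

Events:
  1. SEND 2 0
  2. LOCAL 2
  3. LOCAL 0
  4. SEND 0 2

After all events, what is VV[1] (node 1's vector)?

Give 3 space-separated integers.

Answer: 0 0 0

Derivation:
Initial: VV[0]=[0, 0, 0]
Initial: VV[1]=[0, 0, 0]
Initial: VV[2]=[0, 0, 0]
Event 1: SEND 2->0: VV[2][2]++ -> VV[2]=[0, 0, 1], msg_vec=[0, 0, 1]; VV[0]=max(VV[0],msg_vec) then VV[0][0]++ -> VV[0]=[1, 0, 1]
Event 2: LOCAL 2: VV[2][2]++ -> VV[2]=[0, 0, 2]
Event 3: LOCAL 0: VV[0][0]++ -> VV[0]=[2, 0, 1]
Event 4: SEND 0->2: VV[0][0]++ -> VV[0]=[3, 0, 1], msg_vec=[3, 0, 1]; VV[2]=max(VV[2],msg_vec) then VV[2][2]++ -> VV[2]=[3, 0, 3]
Final vectors: VV[0]=[3, 0, 1]; VV[1]=[0, 0, 0]; VV[2]=[3, 0, 3]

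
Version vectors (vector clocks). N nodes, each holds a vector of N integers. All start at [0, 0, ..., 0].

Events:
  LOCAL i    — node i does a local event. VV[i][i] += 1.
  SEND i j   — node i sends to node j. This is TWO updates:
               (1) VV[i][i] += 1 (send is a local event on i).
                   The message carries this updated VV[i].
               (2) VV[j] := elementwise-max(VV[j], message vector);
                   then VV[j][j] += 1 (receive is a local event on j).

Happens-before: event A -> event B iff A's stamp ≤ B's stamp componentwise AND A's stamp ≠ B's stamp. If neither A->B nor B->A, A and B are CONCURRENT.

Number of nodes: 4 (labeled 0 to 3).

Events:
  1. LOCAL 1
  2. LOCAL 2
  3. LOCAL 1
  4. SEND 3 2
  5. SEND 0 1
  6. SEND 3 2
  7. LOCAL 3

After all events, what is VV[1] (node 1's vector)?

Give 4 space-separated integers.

Answer: 1 3 0 0

Derivation:
Initial: VV[0]=[0, 0, 0, 0]
Initial: VV[1]=[0, 0, 0, 0]
Initial: VV[2]=[0, 0, 0, 0]
Initial: VV[3]=[0, 0, 0, 0]
Event 1: LOCAL 1: VV[1][1]++ -> VV[1]=[0, 1, 0, 0]
Event 2: LOCAL 2: VV[2][2]++ -> VV[2]=[0, 0, 1, 0]
Event 3: LOCAL 1: VV[1][1]++ -> VV[1]=[0, 2, 0, 0]
Event 4: SEND 3->2: VV[3][3]++ -> VV[3]=[0, 0, 0, 1], msg_vec=[0, 0, 0, 1]; VV[2]=max(VV[2],msg_vec) then VV[2][2]++ -> VV[2]=[0, 0, 2, 1]
Event 5: SEND 0->1: VV[0][0]++ -> VV[0]=[1, 0, 0, 0], msg_vec=[1, 0, 0, 0]; VV[1]=max(VV[1],msg_vec) then VV[1][1]++ -> VV[1]=[1, 3, 0, 0]
Event 6: SEND 3->2: VV[3][3]++ -> VV[3]=[0, 0, 0, 2], msg_vec=[0, 0, 0, 2]; VV[2]=max(VV[2],msg_vec) then VV[2][2]++ -> VV[2]=[0, 0, 3, 2]
Event 7: LOCAL 3: VV[3][3]++ -> VV[3]=[0, 0, 0, 3]
Final vectors: VV[0]=[1, 0, 0, 0]; VV[1]=[1, 3, 0, 0]; VV[2]=[0, 0, 3, 2]; VV[3]=[0, 0, 0, 3]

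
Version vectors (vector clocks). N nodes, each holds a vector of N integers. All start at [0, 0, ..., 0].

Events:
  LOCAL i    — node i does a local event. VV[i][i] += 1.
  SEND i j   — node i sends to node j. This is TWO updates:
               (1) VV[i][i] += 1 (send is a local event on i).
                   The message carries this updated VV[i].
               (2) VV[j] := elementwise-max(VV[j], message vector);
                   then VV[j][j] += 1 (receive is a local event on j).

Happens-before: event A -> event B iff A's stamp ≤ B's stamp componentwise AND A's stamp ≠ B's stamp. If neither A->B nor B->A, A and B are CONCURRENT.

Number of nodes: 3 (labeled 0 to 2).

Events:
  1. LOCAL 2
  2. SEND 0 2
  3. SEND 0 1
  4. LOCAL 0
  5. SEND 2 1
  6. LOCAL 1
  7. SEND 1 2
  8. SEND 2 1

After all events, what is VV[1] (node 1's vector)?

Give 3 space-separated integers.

Initial: VV[0]=[0, 0, 0]
Initial: VV[1]=[0, 0, 0]
Initial: VV[2]=[0, 0, 0]
Event 1: LOCAL 2: VV[2][2]++ -> VV[2]=[0, 0, 1]
Event 2: SEND 0->2: VV[0][0]++ -> VV[0]=[1, 0, 0], msg_vec=[1, 0, 0]; VV[2]=max(VV[2],msg_vec) then VV[2][2]++ -> VV[2]=[1, 0, 2]
Event 3: SEND 0->1: VV[0][0]++ -> VV[0]=[2, 0, 0], msg_vec=[2, 0, 0]; VV[1]=max(VV[1],msg_vec) then VV[1][1]++ -> VV[1]=[2, 1, 0]
Event 4: LOCAL 0: VV[0][0]++ -> VV[0]=[3, 0, 0]
Event 5: SEND 2->1: VV[2][2]++ -> VV[2]=[1, 0, 3], msg_vec=[1, 0, 3]; VV[1]=max(VV[1],msg_vec) then VV[1][1]++ -> VV[1]=[2, 2, 3]
Event 6: LOCAL 1: VV[1][1]++ -> VV[1]=[2, 3, 3]
Event 7: SEND 1->2: VV[1][1]++ -> VV[1]=[2, 4, 3], msg_vec=[2, 4, 3]; VV[2]=max(VV[2],msg_vec) then VV[2][2]++ -> VV[2]=[2, 4, 4]
Event 8: SEND 2->1: VV[2][2]++ -> VV[2]=[2, 4, 5], msg_vec=[2, 4, 5]; VV[1]=max(VV[1],msg_vec) then VV[1][1]++ -> VV[1]=[2, 5, 5]
Final vectors: VV[0]=[3, 0, 0]; VV[1]=[2, 5, 5]; VV[2]=[2, 4, 5]

Answer: 2 5 5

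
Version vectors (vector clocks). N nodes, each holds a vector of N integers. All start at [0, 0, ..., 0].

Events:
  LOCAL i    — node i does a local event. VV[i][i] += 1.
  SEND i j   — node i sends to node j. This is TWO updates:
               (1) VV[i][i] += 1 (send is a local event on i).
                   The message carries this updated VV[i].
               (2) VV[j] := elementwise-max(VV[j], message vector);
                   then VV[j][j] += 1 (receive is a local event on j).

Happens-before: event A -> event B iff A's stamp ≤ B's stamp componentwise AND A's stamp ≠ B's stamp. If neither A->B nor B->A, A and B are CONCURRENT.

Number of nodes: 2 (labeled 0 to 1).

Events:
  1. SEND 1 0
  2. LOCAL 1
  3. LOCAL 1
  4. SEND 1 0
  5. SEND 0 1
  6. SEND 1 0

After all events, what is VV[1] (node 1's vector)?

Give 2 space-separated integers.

Initial: VV[0]=[0, 0]
Initial: VV[1]=[0, 0]
Event 1: SEND 1->0: VV[1][1]++ -> VV[1]=[0, 1], msg_vec=[0, 1]; VV[0]=max(VV[0],msg_vec) then VV[0][0]++ -> VV[0]=[1, 1]
Event 2: LOCAL 1: VV[1][1]++ -> VV[1]=[0, 2]
Event 3: LOCAL 1: VV[1][1]++ -> VV[1]=[0, 3]
Event 4: SEND 1->0: VV[1][1]++ -> VV[1]=[0, 4], msg_vec=[0, 4]; VV[0]=max(VV[0],msg_vec) then VV[0][0]++ -> VV[0]=[2, 4]
Event 5: SEND 0->1: VV[0][0]++ -> VV[0]=[3, 4], msg_vec=[3, 4]; VV[1]=max(VV[1],msg_vec) then VV[1][1]++ -> VV[1]=[3, 5]
Event 6: SEND 1->0: VV[1][1]++ -> VV[1]=[3, 6], msg_vec=[3, 6]; VV[0]=max(VV[0],msg_vec) then VV[0][0]++ -> VV[0]=[4, 6]
Final vectors: VV[0]=[4, 6]; VV[1]=[3, 6]

Answer: 3 6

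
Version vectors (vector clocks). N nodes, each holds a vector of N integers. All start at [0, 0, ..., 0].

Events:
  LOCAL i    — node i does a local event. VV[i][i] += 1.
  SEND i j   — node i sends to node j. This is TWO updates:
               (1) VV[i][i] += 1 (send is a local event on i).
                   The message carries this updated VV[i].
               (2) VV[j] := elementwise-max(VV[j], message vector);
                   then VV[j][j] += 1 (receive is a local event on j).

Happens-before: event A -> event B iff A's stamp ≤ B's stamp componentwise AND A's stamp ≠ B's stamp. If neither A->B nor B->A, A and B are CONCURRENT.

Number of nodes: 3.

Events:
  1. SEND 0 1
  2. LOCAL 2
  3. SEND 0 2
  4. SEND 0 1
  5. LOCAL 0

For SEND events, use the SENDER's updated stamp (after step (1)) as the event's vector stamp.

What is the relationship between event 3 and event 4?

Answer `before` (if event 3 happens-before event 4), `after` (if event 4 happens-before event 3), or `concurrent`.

Initial: VV[0]=[0, 0, 0]
Initial: VV[1]=[0, 0, 0]
Initial: VV[2]=[0, 0, 0]
Event 1: SEND 0->1: VV[0][0]++ -> VV[0]=[1, 0, 0], msg_vec=[1, 0, 0]; VV[1]=max(VV[1],msg_vec) then VV[1][1]++ -> VV[1]=[1, 1, 0]
Event 2: LOCAL 2: VV[2][2]++ -> VV[2]=[0, 0, 1]
Event 3: SEND 0->2: VV[0][0]++ -> VV[0]=[2, 0, 0], msg_vec=[2, 0, 0]; VV[2]=max(VV[2],msg_vec) then VV[2][2]++ -> VV[2]=[2, 0, 2]
Event 4: SEND 0->1: VV[0][0]++ -> VV[0]=[3, 0, 0], msg_vec=[3, 0, 0]; VV[1]=max(VV[1],msg_vec) then VV[1][1]++ -> VV[1]=[3, 2, 0]
Event 5: LOCAL 0: VV[0][0]++ -> VV[0]=[4, 0, 0]
Event 3 stamp: [2, 0, 0]
Event 4 stamp: [3, 0, 0]
[2, 0, 0] <= [3, 0, 0]? True
[3, 0, 0] <= [2, 0, 0]? False
Relation: before

Answer: before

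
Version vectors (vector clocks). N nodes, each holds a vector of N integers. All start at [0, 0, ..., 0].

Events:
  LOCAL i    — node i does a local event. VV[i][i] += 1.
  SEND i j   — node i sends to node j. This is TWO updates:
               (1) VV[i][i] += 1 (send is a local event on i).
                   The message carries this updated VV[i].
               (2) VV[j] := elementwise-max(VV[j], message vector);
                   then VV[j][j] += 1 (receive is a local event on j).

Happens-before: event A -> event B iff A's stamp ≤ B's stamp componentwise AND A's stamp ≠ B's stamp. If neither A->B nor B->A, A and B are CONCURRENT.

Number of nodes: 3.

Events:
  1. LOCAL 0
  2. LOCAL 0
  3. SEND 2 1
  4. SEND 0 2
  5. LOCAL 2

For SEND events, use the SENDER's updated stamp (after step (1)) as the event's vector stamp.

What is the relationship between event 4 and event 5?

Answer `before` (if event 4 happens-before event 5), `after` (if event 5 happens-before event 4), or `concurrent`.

Answer: before

Derivation:
Initial: VV[0]=[0, 0, 0]
Initial: VV[1]=[0, 0, 0]
Initial: VV[2]=[0, 0, 0]
Event 1: LOCAL 0: VV[0][0]++ -> VV[0]=[1, 0, 0]
Event 2: LOCAL 0: VV[0][0]++ -> VV[0]=[2, 0, 0]
Event 3: SEND 2->1: VV[2][2]++ -> VV[2]=[0, 0, 1], msg_vec=[0, 0, 1]; VV[1]=max(VV[1],msg_vec) then VV[1][1]++ -> VV[1]=[0, 1, 1]
Event 4: SEND 0->2: VV[0][0]++ -> VV[0]=[3, 0, 0], msg_vec=[3, 0, 0]; VV[2]=max(VV[2],msg_vec) then VV[2][2]++ -> VV[2]=[3, 0, 2]
Event 5: LOCAL 2: VV[2][2]++ -> VV[2]=[3, 0, 3]
Event 4 stamp: [3, 0, 0]
Event 5 stamp: [3, 0, 3]
[3, 0, 0] <= [3, 0, 3]? True
[3, 0, 3] <= [3, 0, 0]? False
Relation: before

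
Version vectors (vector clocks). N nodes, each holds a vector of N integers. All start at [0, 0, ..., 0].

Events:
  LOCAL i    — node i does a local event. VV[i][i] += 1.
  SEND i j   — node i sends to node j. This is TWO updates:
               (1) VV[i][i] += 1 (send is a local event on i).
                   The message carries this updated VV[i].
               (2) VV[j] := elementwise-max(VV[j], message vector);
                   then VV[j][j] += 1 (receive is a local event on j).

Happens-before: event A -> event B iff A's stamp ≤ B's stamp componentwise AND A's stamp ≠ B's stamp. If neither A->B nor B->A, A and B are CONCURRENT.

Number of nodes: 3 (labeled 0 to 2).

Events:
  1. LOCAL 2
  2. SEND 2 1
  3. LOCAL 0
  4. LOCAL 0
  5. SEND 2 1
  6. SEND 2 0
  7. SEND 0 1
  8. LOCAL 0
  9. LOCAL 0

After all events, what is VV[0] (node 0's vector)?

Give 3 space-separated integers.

Initial: VV[0]=[0, 0, 0]
Initial: VV[1]=[0, 0, 0]
Initial: VV[2]=[0, 0, 0]
Event 1: LOCAL 2: VV[2][2]++ -> VV[2]=[0, 0, 1]
Event 2: SEND 2->1: VV[2][2]++ -> VV[2]=[0, 0, 2], msg_vec=[0, 0, 2]; VV[1]=max(VV[1],msg_vec) then VV[1][1]++ -> VV[1]=[0, 1, 2]
Event 3: LOCAL 0: VV[0][0]++ -> VV[0]=[1, 0, 0]
Event 4: LOCAL 0: VV[0][0]++ -> VV[0]=[2, 0, 0]
Event 5: SEND 2->1: VV[2][2]++ -> VV[2]=[0, 0, 3], msg_vec=[0, 0, 3]; VV[1]=max(VV[1],msg_vec) then VV[1][1]++ -> VV[1]=[0, 2, 3]
Event 6: SEND 2->0: VV[2][2]++ -> VV[2]=[0, 0, 4], msg_vec=[0, 0, 4]; VV[0]=max(VV[0],msg_vec) then VV[0][0]++ -> VV[0]=[3, 0, 4]
Event 7: SEND 0->1: VV[0][0]++ -> VV[0]=[4, 0, 4], msg_vec=[4, 0, 4]; VV[1]=max(VV[1],msg_vec) then VV[1][1]++ -> VV[1]=[4, 3, 4]
Event 8: LOCAL 0: VV[0][0]++ -> VV[0]=[5, 0, 4]
Event 9: LOCAL 0: VV[0][0]++ -> VV[0]=[6, 0, 4]
Final vectors: VV[0]=[6, 0, 4]; VV[1]=[4, 3, 4]; VV[2]=[0, 0, 4]

Answer: 6 0 4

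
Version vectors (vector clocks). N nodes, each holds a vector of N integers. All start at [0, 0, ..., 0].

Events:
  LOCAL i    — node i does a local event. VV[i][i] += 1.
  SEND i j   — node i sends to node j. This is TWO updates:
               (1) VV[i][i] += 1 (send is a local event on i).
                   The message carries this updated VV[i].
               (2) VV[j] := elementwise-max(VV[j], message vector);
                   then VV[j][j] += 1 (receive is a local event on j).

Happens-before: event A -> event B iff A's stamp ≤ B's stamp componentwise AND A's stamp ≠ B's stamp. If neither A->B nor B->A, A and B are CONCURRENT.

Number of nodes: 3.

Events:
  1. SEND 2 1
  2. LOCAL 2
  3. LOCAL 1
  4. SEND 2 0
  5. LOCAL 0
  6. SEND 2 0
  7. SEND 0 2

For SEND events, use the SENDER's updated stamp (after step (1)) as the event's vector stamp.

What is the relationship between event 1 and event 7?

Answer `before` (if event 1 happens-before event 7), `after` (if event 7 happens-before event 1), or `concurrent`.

Answer: before

Derivation:
Initial: VV[0]=[0, 0, 0]
Initial: VV[1]=[0, 0, 0]
Initial: VV[2]=[0, 0, 0]
Event 1: SEND 2->1: VV[2][2]++ -> VV[2]=[0, 0, 1], msg_vec=[0, 0, 1]; VV[1]=max(VV[1],msg_vec) then VV[1][1]++ -> VV[1]=[0, 1, 1]
Event 2: LOCAL 2: VV[2][2]++ -> VV[2]=[0, 0, 2]
Event 3: LOCAL 1: VV[1][1]++ -> VV[1]=[0, 2, 1]
Event 4: SEND 2->0: VV[2][2]++ -> VV[2]=[0, 0, 3], msg_vec=[0, 0, 3]; VV[0]=max(VV[0],msg_vec) then VV[0][0]++ -> VV[0]=[1, 0, 3]
Event 5: LOCAL 0: VV[0][0]++ -> VV[0]=[2, 0, 3]
Event 6: SEND 2->0: VV[2][2]++ -> VV[2]=[0, 0, 4], msg_vec=[0, 0, 4]; VV[0]=max(VV[0],msg_vec) then VV[0][0]++ -> VV[0]=[3, 0, 4]
Event 7: SEND 0->2: VV[0][0]++ -> VV[0]=[4, 0, 4], msg_vec=[4, 0, 4]; VV[2]=max(VV[2],msg_vec) then VV[2][2]++ -> VV[2]=[4, 0, 5]
Event 1 stamp: [0, 0, 1]
Event 7 stamp: [4, 0, 4]
[0, 0, 1] <= [4, 0, 4]? True
[4, 0, 4] <= [0, 0, 1]? False
Relation: before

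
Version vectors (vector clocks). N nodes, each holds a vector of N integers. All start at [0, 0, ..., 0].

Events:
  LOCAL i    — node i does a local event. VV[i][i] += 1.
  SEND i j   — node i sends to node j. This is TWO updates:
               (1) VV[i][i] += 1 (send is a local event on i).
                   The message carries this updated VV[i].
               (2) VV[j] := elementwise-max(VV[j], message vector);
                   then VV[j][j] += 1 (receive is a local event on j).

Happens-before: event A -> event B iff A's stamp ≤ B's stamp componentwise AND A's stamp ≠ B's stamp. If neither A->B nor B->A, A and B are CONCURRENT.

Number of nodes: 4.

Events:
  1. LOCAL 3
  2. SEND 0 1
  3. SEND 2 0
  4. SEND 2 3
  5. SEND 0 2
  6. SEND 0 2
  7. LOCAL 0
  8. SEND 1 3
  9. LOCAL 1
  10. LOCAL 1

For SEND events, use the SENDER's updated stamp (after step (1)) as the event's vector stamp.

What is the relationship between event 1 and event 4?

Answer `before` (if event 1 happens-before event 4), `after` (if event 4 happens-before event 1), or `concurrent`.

Answer: concurrent

Derivation:
Initial: VV[0]=[0, 0, 0, 0]
Initial: VV[1]=[0, 0, 0, 0]
Initial: VV[2]=[0, 0, 0, 0]
Initial: VV[3]=[0, 0, 0, 0]
Event 1: LOCAL 3: VV[3][3]++ -> VV[3]=[0, 0, 0, 1]
Event 2: SEND 0->1: VV[0][0]++ -> VV[0]=[1, 0, 0, 0], msg_vec=[1, 0, 0, 0]; VV[1]=max(VV[1],msg_vec) then VV[1][1]++ -> VV[1]=[1, 1, 0, 0]
Event 3: SEND 2->0: VV[2][2]++ -> VV[2]=[0, 0, 1, 0], msg_vec=[0, 0, 1, 0]; VV[0]=max(VV[0],msg_vec) then VV[0][0]++ -> VV[0]=[2, 0, 1, 0]
Event 4: SEND 2->3: VV[2][2]++ -> VV[2]=[0, 0, 2, 0], msg_vec=[0, 0, 2, 0]; VV[3]=max(VV[3],msg_vec) then VV[3][3]++ -> VV[3]=[0, 0, 2, 2]
Event 5: SEND 0->2: VV[0][0]++ -> VV[0]=[3, 0, 1, 0], msg_vec=[3, 0, 1, 0]; VV[2]=max(VV[2],msg_vec) then VV[2][2]++ -> VV[2]=[3, 0, 3, 0]
Event 6: SEND 0->2: VV[0][0]++ -> VV[0]=[4, 0, 1, 0], msg_vec=[4, 0, 1, 0]; VV[2]=max(VV[2],msg_vec) then VV[2][2]++ -> VV[2]=[4, 0, 4, 0]
Event 7: LOCAL 0: VV[0][0]++ -> VV[0]=[5, 0, 1, 0]
Event 8: SEND 1->3: VV[1][1]++ -> VV[1]=[1, 2, 0, 0], msg_vec=[1, 2, 0, 0]; VV[3]=max(VV[3],msg_vec) then VV[3][3]++ -> VV[3]=[1, 2, 2, 3]
Event 9: LOCAL 1: VV[1][1]++ -> VV[1]=[1, 3, 0, 0]
Event 10: LOCAL 1: VV[1][1]++ -> VV[1]=[1, 4, 0, 0]
Event 1 stamp: [0, 0, 0, 1]
Event 4 stamp: [0, 0, 2, 0]
[0, 0, 0, 1] <= [0, 0, 2, 0]? False
[0, 0, 2, 0] <= [0, 0, 0, 1]? False
Relation: concurrent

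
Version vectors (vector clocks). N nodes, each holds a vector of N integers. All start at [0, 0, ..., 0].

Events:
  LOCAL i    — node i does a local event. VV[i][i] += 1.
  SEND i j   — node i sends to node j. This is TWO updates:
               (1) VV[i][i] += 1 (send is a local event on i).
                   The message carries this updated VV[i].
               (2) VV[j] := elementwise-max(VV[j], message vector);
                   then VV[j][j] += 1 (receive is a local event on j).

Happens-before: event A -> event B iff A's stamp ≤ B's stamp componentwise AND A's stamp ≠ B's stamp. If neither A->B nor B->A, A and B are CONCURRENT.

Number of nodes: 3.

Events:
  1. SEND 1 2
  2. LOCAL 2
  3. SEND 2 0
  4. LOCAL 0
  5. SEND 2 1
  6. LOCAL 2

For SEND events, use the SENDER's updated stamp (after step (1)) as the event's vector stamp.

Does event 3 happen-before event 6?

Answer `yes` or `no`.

Answer: yes

Derivation:
Initial: VV[0]=[0, 0, 0]
Initial: VV[1]=[0, 0, 0]
Initial: VV[2]=[0, 0, 0]
Event 1: SEND 1->2: VV[1][1]++ -> VV[1]=[0, 1, 0], msg_vec=[0, 1, 0]; VV[2]=max(VV[2],msg_vec) then VV[2][2]++ -> VV[2]=[0, 1, 1]
Event 2: LOCAL 2: VV[2][2]++ -> VV[2]=[0, 1, 2]
Event 3: SEND 2->0: VV[2][2]++ -> VV[2]=[0, 1, 3], msg_vec=[0, 1, 3]; VV[0]=max(VV[0],msg_vec) then VV[0][0]++ -> VV[0]=[1, 1, 3]
Event 4: LOCAL 0: VV[0][0]++ -> VV[0]=[2, 1, 3]
Event 5: SEND 2->1: VV[2][2]++ -> VV[2]=[0, 1, 4], msg_vec=[0, 1, 4]; VV[1]=max(VV[1],msg_vec) then VV[1][1]++ -> VV[1]=[0, 2, 4]
Event 6: LOCAL 2: VV[2][2]++ -> VV[2]=[0, 1, 5]
Event 3 stamp: [0, 1, 3]
Event 6 stamp: [0, 1, 5]
[0, 1, 3] <= [0, 1, 5]? True. Equal? False. Happens-before: True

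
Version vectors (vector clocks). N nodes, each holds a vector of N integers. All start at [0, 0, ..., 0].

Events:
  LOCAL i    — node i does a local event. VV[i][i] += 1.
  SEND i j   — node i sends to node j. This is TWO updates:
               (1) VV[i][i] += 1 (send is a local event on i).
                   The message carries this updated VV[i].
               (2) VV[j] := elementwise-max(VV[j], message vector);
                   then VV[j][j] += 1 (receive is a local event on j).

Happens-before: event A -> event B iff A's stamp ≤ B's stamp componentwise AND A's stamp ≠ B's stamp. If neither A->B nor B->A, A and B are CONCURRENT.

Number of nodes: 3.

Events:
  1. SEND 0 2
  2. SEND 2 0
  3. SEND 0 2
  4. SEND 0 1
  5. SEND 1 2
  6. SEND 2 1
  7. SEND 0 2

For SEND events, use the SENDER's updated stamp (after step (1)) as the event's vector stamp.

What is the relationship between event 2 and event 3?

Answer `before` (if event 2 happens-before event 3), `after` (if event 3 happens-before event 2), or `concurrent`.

Initial: VV[0]=[0, 0, 0]
Initial: VV[1]=[0, 0, 0]
Initial: VV[2]=[0, 0, 0]
Event 1: SEND 0->2: VV[0][0]++ -> VV[0]=[1, 0, 0], msg_vec=[1, 0, 0]; VV[2]=max(VV[2],msg_vec) then VV[2][2]++ -> VV[2]=[1, 0, 1]
Event 2: SEND 2->0: VV[2][2]++ -> VV[2]=[1, 0, 2], msg_vec=[1, 0, 2]; VV[0]=max(VV[0],msg_vec) then VV[0][0]++ -> VV[0]=[2, 0, 2]
Event 3: SEND 0->2: VV[0][0]++ -> VV[0]=[3, 0, 2], msg_vec=[3, 0, 2]; VV[2]=max(VV[2],msg_vec) then VV[2][2]++ -> VV[2]=[3, 0, 3]
Event 4: SEND 0->1: VV[0][0]++ -> VV[0]=[4, 0, 2], msg_vec=[4, 0, 2]; VV[1]=max(VV[1],msg_vec) then VV[1][1]++ -> VV[1]=[4, 1, 2]
Event 5: SEND 1->2: VV[1][1]++ -> VV[1]=[4, 2, 2], msg_vec=[4, 2, 2]; VV[2]=max(VV[2],msg_vec) then VV[2][2]++ -> VV[2]=[4, 2, 4]
Event 6: SEND 2->1: VV[2][2]++ -> VV[2]=[4, 2, 5], msg_vec=[4, 2, 5]; VV[1]=max(VV[1],msg_vec) then VV[1][1]++ -> VV[1]=[4, 3, 5]
Event 7: SEND 0->2: VV[0][0]++ -> VV[0]=[5, 0, 2], msg_vec=[5, 0, 2]; VV[2]=max(VV[2],msg_vec) then VV[2][2]++ -> VV[2]=[5, 2, 6]
Event 2 stamp: [1, 0, 2]
Event 3 stamp: [3, 0, 2]
[1, 0, 2] <= [3, 0, 2]? True
[3, 0, 2] <= [1, 0, 2]? False
Relation: before

Answer: before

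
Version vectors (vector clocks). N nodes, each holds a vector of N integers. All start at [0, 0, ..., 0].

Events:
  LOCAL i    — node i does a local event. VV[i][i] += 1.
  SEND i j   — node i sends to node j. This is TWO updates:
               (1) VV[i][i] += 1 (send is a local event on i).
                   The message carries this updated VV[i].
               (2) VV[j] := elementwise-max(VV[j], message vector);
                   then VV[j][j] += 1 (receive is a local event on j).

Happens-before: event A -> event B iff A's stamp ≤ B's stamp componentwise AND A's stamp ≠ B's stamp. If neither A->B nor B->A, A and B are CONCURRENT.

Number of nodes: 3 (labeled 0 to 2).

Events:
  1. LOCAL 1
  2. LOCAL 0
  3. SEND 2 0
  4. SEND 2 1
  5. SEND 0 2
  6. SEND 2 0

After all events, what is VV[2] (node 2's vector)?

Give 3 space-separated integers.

Answer: 3 0 4

Derivation:
Initial: VV[0]=[0, 0, 0]
Initial: VV[1]=[0, 0, 0]
Initial: VV[2]=[0, 0, 0]
Event 1: LOCAL 1: VV[1][1]++ -> VV[1]=[0, 1, 0]
Event 2: LOCAL 0: VV[0][0]++ -> VV[0]=[1, 0, 0]
Event 3: SEND 2->0: VV[2][2]++ -> VV[2]=[0, 0, 1], msg_vec=[0, 0, 1]; VV[0]=max(VV[0],msg_vec) then VV[0][0]++ -> VV[0]=[2, 0, 1]
Event 4: SEND 2->1: VV[2][2]++ -> VV[2]=[0, 0, 2], msg_vec=[0, 0, 2]; VV[1]=max(VV[1],msg_vec) then VV[1][1]++ -> VV[1]=[0, 2, 2]
Event 5: SEND 0->2: VV[0][0]++ -> VV[0]=[3, 0, 1], msg_vec=[3, 0, 1]; VV[2]=max(VV[2],msg_vec) then VV[2][2]++ -> VV[2]=[3, 0, 3]
Event 6: SEND 2->0: VV[2][2]++ -> VV[2]=[3, 0, 4], msg_vec=[3, 0, 4]; VV[0]=max(VV[0],msg_vec) then VV[0][0]++ -> VV[0]=[4, 0, 4]
Final vectors: VV[0]=[4, 0, 4]; VV[1]=[0, 2, 2]; VV[2]=[3, 0, 4]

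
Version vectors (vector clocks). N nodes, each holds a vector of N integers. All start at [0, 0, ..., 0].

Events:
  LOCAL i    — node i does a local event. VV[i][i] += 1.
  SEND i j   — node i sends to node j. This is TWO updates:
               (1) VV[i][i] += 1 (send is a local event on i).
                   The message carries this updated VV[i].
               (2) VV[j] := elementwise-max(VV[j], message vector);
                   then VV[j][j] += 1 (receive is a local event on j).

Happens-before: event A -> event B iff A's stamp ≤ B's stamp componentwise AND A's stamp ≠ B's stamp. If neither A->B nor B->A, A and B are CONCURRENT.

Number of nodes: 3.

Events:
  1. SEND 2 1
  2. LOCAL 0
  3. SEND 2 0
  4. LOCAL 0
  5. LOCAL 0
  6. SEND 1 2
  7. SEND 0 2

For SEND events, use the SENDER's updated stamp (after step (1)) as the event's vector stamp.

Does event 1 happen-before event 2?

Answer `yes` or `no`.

Initial: VV[0]=[0, 0, 0]
Initial: VV[1]=[0, 0, 0]
Initial: VV[2]=[0, 0, 0]
Event 1: SEND 2->1: VV[2][2]++ -> VV[2]=[0, 0, 1], msg_vec=[0, 0, 1]; VV[1]=max(VV[1],msg_vec) then VV[1][1]++ -> VV[1]=[0, 1, 1]
Event 2: LOCAL 0: VV[0][0]++ -> VV[0]=[1, 0, 0]
Event 3: SEND 2->0: VV[2][2]++ -> VV[2]=[0, 0, 2], msg_vec=[0, 0, 2]; VV[0]=max(VV[0],msg_vec) then VV[0][0]++ -> VV[0]=[2, 0, 2]
Event 4: LOCAL 0: VV[0][0]++ -> VV[0]=[3, 0, 2]
Event 5: LOCAL 0: VV[0][0]++ -> VV[0]=[4, 0, 2]
Event 6: SEND 1->2: VV[1][1]++ -> VV[1]=[0, 2, 1], msg_vec=[0, 2, 1]; VV[2]=max(VV[2],msg_vec) then VV[2][2]++ -> VV[2]=[0, 2, 3]
Event 7: SEND 0->2: VV[0][0]++ -> VV[0]=[5, 0, 2], msg_vec=[5, 0, 2]; VV[2]=max(VV[2],msg_vec) then VV[2][2]++ -> VV[2]=[5, 2, 4]
Event 1 stamp: [0, 0, 1]
Event 2 stamp: [1, 0, 0]
[0, 0, 1] <= [1, 0, 0]? False. Equal? False. Happens-before: False

Answer: no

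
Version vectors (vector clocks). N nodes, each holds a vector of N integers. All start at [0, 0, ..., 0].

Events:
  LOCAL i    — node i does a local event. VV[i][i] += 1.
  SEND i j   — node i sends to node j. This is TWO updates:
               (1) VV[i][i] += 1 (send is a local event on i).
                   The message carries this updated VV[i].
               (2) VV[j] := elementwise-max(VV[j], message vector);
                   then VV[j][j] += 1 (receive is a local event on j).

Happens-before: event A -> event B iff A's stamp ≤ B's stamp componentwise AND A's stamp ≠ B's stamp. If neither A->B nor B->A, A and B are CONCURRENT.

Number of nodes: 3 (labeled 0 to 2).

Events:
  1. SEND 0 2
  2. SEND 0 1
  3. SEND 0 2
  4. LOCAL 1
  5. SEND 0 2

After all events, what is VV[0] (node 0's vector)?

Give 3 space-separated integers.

Initial: VV[0]=[0, 0, 0]
Initial: VV[1]=[0, 0, 0]
Initial: VV[2]=[0, 0, 0]
Event 1: SEND 0->2: VV[0][0]++ -> VV[0]=[1, 0, 0], msg_vec=[1, 0, 0]; VV[2]=max(VV[2],msg_vec) then VV[2][2]++ -> VV[2]=[1, 0, 1]
Event 2: SEND 0->1: VV[0][0]++ -> VV[0]=[2, 0, 0], msg_vec=[2, 0, 0]; VV[1]=max(VV[1],msg_vec) then VV[1][1]++ -> VV[1]=[2, 1, 0]
Event 3: SEND 0->2: VV[0][0]++ -> VV[0]=[3, 0, 0], msg_vec=[3, 0, 0]; VV[2]=max(VV[2],msg_vec) then VV[2][2]++ -> VV[2]=[3, 0, 2]
Event 4: LOCAL 1: VV[1][1]++ -> VV[1]=[2, 2, 0]
Event 5: SEND 0->2: VV[0][0]++ -> VV[0]=[4, 0, 0], msg_vec=[4, 0, 0]; VV[2]=max(VV[2],msg_vec) then VV[2][2]++ -> VV[2]=[4, 0, 3]
Final vectors: VV[0]=[4, 0, 0]; VV[1]=[2, 2, 0]; VV[2]=[4, 0, 3]

Answer: 4 0 0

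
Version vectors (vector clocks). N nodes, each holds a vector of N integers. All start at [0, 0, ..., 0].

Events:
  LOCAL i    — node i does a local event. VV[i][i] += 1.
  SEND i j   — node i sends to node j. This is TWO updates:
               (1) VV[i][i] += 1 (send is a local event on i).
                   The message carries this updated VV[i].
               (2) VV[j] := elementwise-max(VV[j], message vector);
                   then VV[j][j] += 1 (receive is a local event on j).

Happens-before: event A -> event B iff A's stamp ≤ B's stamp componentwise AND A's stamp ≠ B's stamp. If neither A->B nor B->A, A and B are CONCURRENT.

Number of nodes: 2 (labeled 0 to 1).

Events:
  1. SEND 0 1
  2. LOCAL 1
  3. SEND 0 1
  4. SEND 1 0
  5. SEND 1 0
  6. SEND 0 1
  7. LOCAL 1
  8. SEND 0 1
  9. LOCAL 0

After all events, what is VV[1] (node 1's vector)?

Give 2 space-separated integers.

Answer: 6 8

Derivation:
Initial: VV[0]=[0, 0]
Initial: VV[1]=[0, 0]
Event 1: SEND 0->1: VV[0][0]++ -> VV[0]=[1, 0], msg_vec=[1, 0]; VV[1]=max(VV[1],msg_vec) then VV[1][1]++ -> VV[1]=[1, 1]
Event 2: LOCAL 1: VV[1][1]++ -> VV[1]=[1, 2]
Event 3: SEND 0->1: VV[0][0]++ -> VV[0]=[2, 0], msg_vec=[2, 0]; VV[1]=max(VV[1],msg_vec) then VV[1][1]++ -> VV[1]=[2, 3]
Event 4: SEND 1->0: VV[1][1]++ -> VV[1]=[2, 4], msg_vec=[2, 4]; VV[0]=max(VV[0],msg_vec) then VV[0][0]++ -> VV[0]=[3, 4]
Event 5: SEND 1->0: VV[1][1]++ -> VV[1]=[2, 5], msg_vec=[2, 5]; VV[0]=max(VV[0],msg_vec) then VV[0][0]++ -> VV[0]=[4, 5]
Event 6: SEND 0->1: VV[0][0]++ -> VV[0]=[5, 5], msg_vec=[5, 5]; VV[1]=max(VV[1],msg_vec) then VV[1][1]++ -> VV[1]=[5, 6]
Event 7: LOCAL 1: VV[1][1]++ -> VV[1]=[5, 7]
Event 8: SEND 0->1: VV[0][0]++ -> VV[0]=[6, 5], msg_vec=[6, 5]; VV[1]=max(VV[1],msg_vec) then VV[1][1]++ -> VV[1]=[6, 8]
Event 9: LOCAL 0: VV[0][0]++ -> VV[0]=[7, 5]
Final vectors: VV[0]=[7, 5]; VV[1]=[6, 8]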